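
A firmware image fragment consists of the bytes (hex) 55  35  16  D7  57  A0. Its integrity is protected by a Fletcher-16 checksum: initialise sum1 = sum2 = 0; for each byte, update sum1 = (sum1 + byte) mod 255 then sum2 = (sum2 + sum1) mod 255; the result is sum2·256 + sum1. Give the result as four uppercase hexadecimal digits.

3970

Running sums (mod 255):
  after byte 0 (55): sum1=85, sum2=85
  after byte 1 (35): sum1=138, sum2=223
  after byte 2 (16): sum1=160, sum2=128
  after byte 3 (D7): sum1=120, sum2=248
  after byte 4 (57): sum1=207, sum2=200
  after byte 5 (A0): sum1=112, sum2=57
Checksum = sum2·256 + sum1 = 57·256 + 112 = 14704 = 0x3970.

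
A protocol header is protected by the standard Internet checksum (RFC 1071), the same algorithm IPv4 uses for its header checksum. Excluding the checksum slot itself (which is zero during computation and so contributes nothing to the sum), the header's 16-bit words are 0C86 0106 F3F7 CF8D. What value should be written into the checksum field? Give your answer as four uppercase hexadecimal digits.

2EEE

One's-complement addition (fold any carry out of bit 15 back into bit 0):
  0x0C86 + 0x0106 = 0x00D8C
  0x0D8C + 0xF3F7 = 0x10183 → wrap carry → 0x0184
  0x0184 + 0xCF8D = 0x0D111
One's-complement sum = 0xD111.
Checksum = ~0xD111 & 0xFFFF = 0x2EEE.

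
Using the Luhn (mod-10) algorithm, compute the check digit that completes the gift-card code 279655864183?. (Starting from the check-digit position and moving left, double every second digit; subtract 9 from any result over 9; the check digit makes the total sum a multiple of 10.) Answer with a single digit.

4

Partial digits right→left: 3 8 1 4 6 8 5 5 6 9 7 2
Double every second digit counting from the check-digit position (so the 1st, 3rd, 5th, ... of the partial from the right).
  doubled (with −9 where >9): 6 2 3 1 3 5 → sum 20
  kept as-is: 8 4 8 5 9 2 → sum 36
Total = 20 + 36 = 56.
Check digit = (10 − (56 mod 10)) mod 10 = 4.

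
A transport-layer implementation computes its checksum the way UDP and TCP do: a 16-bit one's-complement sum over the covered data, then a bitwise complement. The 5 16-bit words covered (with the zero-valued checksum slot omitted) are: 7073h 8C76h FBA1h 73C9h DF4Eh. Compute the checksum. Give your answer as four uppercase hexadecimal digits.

B45B

One's-complement addition (fold any carry out of bit 15 back into bit 0):
  0x7073 + 0x8C76 = 0x0FCE9
  0xFCE9 + 0xFBA1 = 0x1F88A → wrap carry → 0xF88B
  0xF88B + 0x73C9 = 0x16C54 → wrap carry → 0x6C55
  0x6C55 + 0xDF4E = 0x14BA3 → wrap carry → 0x4BA4
One's-complement sum = 0x4BA4.
Checksum = ~0x4BA4 & 0xFFFF = 0xB45B.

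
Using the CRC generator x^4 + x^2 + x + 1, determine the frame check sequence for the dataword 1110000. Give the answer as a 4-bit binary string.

Append 4 zeros: 11100000000. Divide by 10111 (XOR where the leading bit is 1):
  pos 0: 11100 XOR 10111 = 01011
  pos 1: 10110 XOR 10111 = 00001
  pos 5: 10000 XOR 10111 = 00111
Remainder (last 4 bits) = 1110. This is the CRC / FCS.

1110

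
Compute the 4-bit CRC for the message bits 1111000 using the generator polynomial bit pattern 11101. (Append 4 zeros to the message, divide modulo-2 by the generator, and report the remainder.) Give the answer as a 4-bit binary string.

1111

Append 4 zeros: 11110000000. Divide by 11101 (XOR where the leading bit is 1):
  pos 0: 11110 XOR 11101 = 00011
  pos 3: 11000 XOR 11101 = 00101
  pos 5: 10100 XOR 11101 = 01001
  pos 6: 10010 XOR 11101 = 01111
Remainder (last 4 bits) = 1111. This is the CRC / FCS.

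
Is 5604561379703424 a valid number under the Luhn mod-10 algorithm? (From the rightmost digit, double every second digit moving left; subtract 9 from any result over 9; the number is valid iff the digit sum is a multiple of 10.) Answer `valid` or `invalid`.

From the right, keep odd positions and double even positions (subtract 9 from any doubled value over 9):
  doubled (positions 2,4,...): 4 6 5 5 2 1 0 1 → sum 24
  kept (positions 1,3,...): 4 4 0 9 3 6 4 6 → sum 36
Total = 60.
60 mod 10 = 0, so the number is valid.

valid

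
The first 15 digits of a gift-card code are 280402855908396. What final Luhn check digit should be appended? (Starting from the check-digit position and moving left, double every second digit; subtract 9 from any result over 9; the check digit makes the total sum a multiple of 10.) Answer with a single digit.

Partial digits right→left: 6 9 3 8 0 9 5 5 8 2 0 4 0 8 2
Double every second digit counting from the check-digit position (so the 1st, 3rd, 5th, ... of the partial from the right).
  doubled (with −9 where >9): 3 6 0 1 7 0 0 4 → sum 21
  kept as-is: 9 8 9 5 2 4 8 → sum 45
Total = 21 + 45 = 66.
Check digit = (10 − (66 mod 10)) mod 10 = 4.

4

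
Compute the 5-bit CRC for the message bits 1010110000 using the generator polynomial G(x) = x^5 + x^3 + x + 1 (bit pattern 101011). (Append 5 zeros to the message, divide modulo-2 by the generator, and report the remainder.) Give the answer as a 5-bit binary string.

00000

Append 5 zeros: 101011000000000. Divide by 101011 (XOR where the leading bit is 1):
  pos 0: 101011 XOR 101011 = 000000
Remainder (last 5 bits) = 00000. This is the CRC / FCS.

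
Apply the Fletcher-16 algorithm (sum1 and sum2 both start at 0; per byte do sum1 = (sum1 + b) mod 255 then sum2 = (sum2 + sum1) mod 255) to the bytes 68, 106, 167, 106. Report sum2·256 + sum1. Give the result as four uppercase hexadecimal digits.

Running sums (mod 255):
  after byte 0 (68): sum1=68, sum2=68
  after byte 1 (106): sum1=174, sum2=242
  after byte 2 (167): sum1=86, sum2=73
  after byte 3 (106): sum1=192, sum2=10
Checksum = sum2·256 + sum1 = 10·256 + 192 = 2752 = 0x0AC0.

0AC0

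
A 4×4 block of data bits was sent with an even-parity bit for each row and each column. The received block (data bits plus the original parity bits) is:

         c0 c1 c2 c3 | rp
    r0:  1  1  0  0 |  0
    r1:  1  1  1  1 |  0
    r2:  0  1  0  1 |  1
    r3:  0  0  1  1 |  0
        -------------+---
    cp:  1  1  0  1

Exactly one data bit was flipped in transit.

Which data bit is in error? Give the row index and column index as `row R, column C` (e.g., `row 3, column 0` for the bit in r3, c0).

row 2, column 0

Recompute each row's even parity and compare to rp:
  r0: data parity 0, sent rp 0 → ok
  r1: data parity 0, sent rp 0 → ok
  r2: data parity 0, sent rp 1 → mismatch
  r3: data parity 0, sent rp 0 → ok
Recompute each column's even parity and compare to cp:
  c0: data parity 0, sent cp 1 → mismatch
  c1: data parity 1, sent cp 1 → ok
  c2: data parity 0, sent cp 0 → ok
  c3: data parity 1, sent cp 1 → ok
Exactly one row (r2) and one column (c0) fail → the flipped bit is at their intersection.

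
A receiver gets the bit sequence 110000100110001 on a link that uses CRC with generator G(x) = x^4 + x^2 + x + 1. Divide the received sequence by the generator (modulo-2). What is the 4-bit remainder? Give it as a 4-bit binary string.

Modulo-2 division of 110000100110001 by 10111:
  pos 0: 11000 XOR 10111 = 01111
  pos 1: 11110 XOR 10111 = 01001
  pos 2: 10011 XOR 10111 = 00100
  pos 4: 10000 XOR 10111 = 00111
  pos 6: 11111 XOR 10111 = 01000
  pos 7: 10000 XOR 10111 = 00111
  pos 9: 11100 XOR 10111 = 01011
  pos 10: 10111 XOR 10111 = 00000
Remainder = 0000 (zero — the frame passes the CRC check).

0000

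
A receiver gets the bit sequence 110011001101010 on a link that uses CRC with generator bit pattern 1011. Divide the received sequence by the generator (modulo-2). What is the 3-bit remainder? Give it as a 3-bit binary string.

000

Modulo-2 division of 110011001101010 by 1011:
  pos 0: 1100 XOR 1011 = 0111
  pos 1: 1111 XOR 1011 = 0100
  pos 2: 1001 XOR 1011 = 0010
  pos 4: 1000 XOR 1011 = 0011
  pos 6: 1111 XOR 1011 = 0100
  pos 7: 1000 XOR 1011 = 0011
  pos 9: 1110 XOR 1011 = 0101
  pos 10: 1011 XOR 1011 = 0000
Remainder = 000 (zero — the frame passes the CRC check).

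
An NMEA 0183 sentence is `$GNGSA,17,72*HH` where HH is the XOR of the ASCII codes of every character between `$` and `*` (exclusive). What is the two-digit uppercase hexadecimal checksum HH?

XOR the ASCII codes of the payload characters:
  'G' = 0x47 → acc = 0x47
  'N' = 0x4E → acc = 0x09
  'G' = 0x47 → acc = 0x4E
  'S' = 0x53 → acc = 0x1D
  'A' = 0x41 → acc = 0x5C
  ',' = 0x2C → acc = 0x70
  '1' = 0x31 → acc = 0x41
  '7' = 0x37 → acc = 0x76
  ',' = 0x2C → acc = 0x5A
  '7' = 0x37 → acc = 0x6D
  '2' = 0x32 → acc = 0x5F
Checksum = 0x5F.

5F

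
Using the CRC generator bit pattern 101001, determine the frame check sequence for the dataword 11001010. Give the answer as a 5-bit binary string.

11001

Append 5 zeros: 1100101000000. Divide by 101001 (XOR where the leading bit is 1):
  pos 0: 110010 XOR 101001 = 011011
  pos 1: 110111 XOR 101001 = 011110
  pos 2: 111100 XOR 101001 = 010101
  pos 3: 101010 XOR 101001 = 000011
  pos 7: 110000 XOR 101001 = 011001
Remainder (last 5 bits) = 11001. This is the CRC / FCS.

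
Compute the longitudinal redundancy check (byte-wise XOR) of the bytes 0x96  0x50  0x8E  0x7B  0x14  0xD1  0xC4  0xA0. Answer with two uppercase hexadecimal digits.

92

XOR the bytes together:
  start with 0x96
  0x96 ⊕ 0x50 = 0xC6
  0xC6 ⊕ 0x8E = 0x48
  0x48 ⊕ 0x7B = 0x33
  0x33 ⊕ 0x14 = 0x27
  0x27 ⊕ 0xD1 = 0xF6
  0xF6 ⊕ 0xC4 = 0x32
  0x32 ⊕ 0xA0 = 0x92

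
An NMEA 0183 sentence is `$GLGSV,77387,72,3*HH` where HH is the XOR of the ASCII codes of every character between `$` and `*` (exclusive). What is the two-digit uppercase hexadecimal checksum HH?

XOR the ASCII codes of the payload characters:
  'G' = 0x47 → acc = 0x47
  'L' = 0x4C → acc = 0x0B
  'G' = 0x47 → acc = 0x4C
  'S' = 0x53 → acc = 0x1F
  'V' = 0x56 → acc = 0x49
  ',' = 0x2C → acc = 0x65
  '7' = 0x37 → acc = 0x52
  '7' = 0x37 → acc = 0x65
  '3' = 0x33 → acc = 0x56
  '8' = 0x38 → acc = 0x6E
  '7' = 0x37 → acc = 0x59
  ',' = 0x2C → acc = 0x75
  '7' = 0x37 → acc = 0x42
  '2' = 0x32 → acc = 0x70
  ',' = 0x2C → acc = 0x5C
  '3' = 0x33 → acc = 0x6F
Checksum = 0x6F.

6F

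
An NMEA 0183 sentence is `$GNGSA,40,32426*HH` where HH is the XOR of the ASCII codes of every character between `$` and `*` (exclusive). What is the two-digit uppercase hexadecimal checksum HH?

XOR the ASCII codes of the payload characters:
  'G' = 0x47 → acc = 0x47
  'N' = 0x4E → acc = 0x09
  'G' = 0x47 → acc = 0x4E
  'S' = 0x53 → acc = 0x1D
  'A' = 0x41 → acc = 0x5C
  ',' = 0x2C → acc = 0x70
  '4' = 0x34 → acc = 0x44
  '0' = 0x30 → acc = 0x74
  ',' = 0x2C → acc = 0x58
  '3' = 0x33 → acc = 0x6B
  '2' = 0x32 → acc = 0x59
  '4' = 0x34 → acc = 0x6D
  '2' = 0x32 → acc = 0x5F
  '6' = 0x36 → acc = 0x69
Checksum = 0x69.

69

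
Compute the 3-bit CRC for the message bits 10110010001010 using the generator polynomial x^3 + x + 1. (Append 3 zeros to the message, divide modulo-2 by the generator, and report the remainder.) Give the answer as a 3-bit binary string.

000

Append 3 zeros: 10110010001010000. Divide by 1011 (XOR where the leading bit is 1):
  pos 0: 1011 XOR 1011 = 0000
  pos 6: 1000 XOR 1011 = 0011
  pos 8: 1110 XOR 1011 = 0101
  pos 9: 1011 XOR 1011 = 0000
Remainder (last 3 bits) = 000. This is the CRC / FCS.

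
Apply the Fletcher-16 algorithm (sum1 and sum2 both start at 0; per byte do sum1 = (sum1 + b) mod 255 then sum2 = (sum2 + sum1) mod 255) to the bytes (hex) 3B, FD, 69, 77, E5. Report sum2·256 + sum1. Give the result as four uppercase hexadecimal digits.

Running sums (mod 255):
  after byte 0 (3B): sum1=59, sum2=59
  after byte 1 (FD): sum1=57, sum2=116
  after byte 2 (69): sum1=162, sum2=23
  after byte 3 (77): sum1=26, sum2=49
  after byte 4 (E5): sum1=0, sum2=49
Checksum = sum2·256 + sum1 = 49·256 + 0 = 12544 = 0x3100.

3100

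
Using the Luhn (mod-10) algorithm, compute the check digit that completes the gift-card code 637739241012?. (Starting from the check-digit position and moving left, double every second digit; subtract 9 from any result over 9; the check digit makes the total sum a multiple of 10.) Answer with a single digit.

8

Partial digits right→left: 2 1 0 1 4 2 9 3 7 7 3 6
Double every second digit counting from the check-digit position (so the 1st, 3rd, 5th, ... of the partial from the right).
  doubled (with −9 where >9): 4 0 8 9 5 6 → sum 32
  kept as-is: 1 1 2 3 7 6 → sum 20
Total = 32 + 20 = 52.
Check digit = (10 − (52 mod 10)) mod 10 = 8.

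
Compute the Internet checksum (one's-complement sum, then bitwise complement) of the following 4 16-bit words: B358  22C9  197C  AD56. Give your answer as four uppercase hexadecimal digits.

One's-complement addition (fold any carry out of bit 15 back into bit 0):
  0xB358 + 0x22C9 = 0x0D621
  0xD621 + 0x197C = 0x0EF9D
  0xEF9D + 0xAD56 = 0x19CF3 → wrap carry → 0x9CF4
One's-complement sum = 0x9CF4.
Checksum = ~0x9CF4 & 0xFFFF = 0x630B.

630B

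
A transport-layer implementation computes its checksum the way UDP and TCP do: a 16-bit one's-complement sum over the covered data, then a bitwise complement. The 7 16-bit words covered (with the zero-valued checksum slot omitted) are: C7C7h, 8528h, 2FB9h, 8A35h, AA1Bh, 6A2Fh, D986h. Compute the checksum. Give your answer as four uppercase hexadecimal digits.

One's-complement addition (fold any carry out of bit 15 back into bit 0):
  0xC7C7 + 0x8528 = 0x14CEF → wrap carry → 0x4CF0
  0x4CF0 + 0x2FB9 = 0x07CA9
  0x7CA9 + 0x8A35 = 0x106DE → wrap carry → 0x06DF
  0x06DF + 0xAA1B = 0x0B0FA
  0xB0FA + 0x6A2F = 0x11B29 → wrap carry → 0x1B2A
  0x1B2A + 0xD986 = 0x0F4B0
One's-complement sum = 0xF4B0.
Checksum = ~0xF4B0 & 0xFFFF = 0x0B4F.

0B4F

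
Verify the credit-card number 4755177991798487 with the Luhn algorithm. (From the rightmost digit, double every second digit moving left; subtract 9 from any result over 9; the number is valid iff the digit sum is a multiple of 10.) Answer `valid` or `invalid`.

From the right, keep odd positions and double even positions (subtract 9 from any doubled value over 9):
  doubled (positions 2,4,...): 7 7 5 9 5 2 1 8 → sum 44
  kept (positions 1,3,...): 7 4 9 1 9 7 5 7 → sum 49
Total = 93.
93 mod 10 = 3, so the number is invalid.

invalid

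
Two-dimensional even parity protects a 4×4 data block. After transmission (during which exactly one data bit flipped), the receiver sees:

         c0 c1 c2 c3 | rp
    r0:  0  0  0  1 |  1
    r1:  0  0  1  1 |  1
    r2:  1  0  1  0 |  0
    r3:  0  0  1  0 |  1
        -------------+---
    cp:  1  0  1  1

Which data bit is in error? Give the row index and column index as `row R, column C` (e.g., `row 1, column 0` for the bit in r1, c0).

Recompute each row's even parity and compare to rp:
  r0: data parity 1, sent rp 1 → ok
  r1: data parity 0, sent rp 1 → mismatch
  r2: data parity 0, sent rp 0 → ok
  r3: data parity 1, sent rp 1 → ok
Recompute each column's even parity and compare to cp:
  c0: data parity 1, sent cp 1 → ok
  c1: data parity 0, sent cp 0 → ok
  c2: data parity 1, sent cp 1 → ok
  c3: data parity 0, sent cp 1 → mismatch
Exactly one row (r1) and one column (c3) fail → the flipped bit is at their intersection.

row 1, column 3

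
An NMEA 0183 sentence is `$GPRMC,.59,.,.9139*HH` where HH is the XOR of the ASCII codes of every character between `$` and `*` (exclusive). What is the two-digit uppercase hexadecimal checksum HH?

47

XOR the ASCII codes of the payload characters:
  'G' = 0x47 → acc = 0x47
  'P' = 0x50 → acc = 0x17
  'R' = 0x52 → acc = 0x45
  'M' = 0x4D → acc = 0x08
  'C' = 0x43 → acc = 0x4B
  ',' = 0x2C → acc = 0x67
  '.' = 0x2E → acc = 0x49
  '5' = 0x35 → acc = 0x7C
  '9' = 0x39 → acc = 0x45
  ',' = 0x2C → acc = 0x69
  '.' = 0x2E → acc = 0x47
  ',' = 0x2C → acc = 0x6B
  '.' = 0x2E → acc = 0x45
  '9' = 0x39 → acc = 0x7C
  '1' = 0x31 → acc = 0x4D
  '3' = 0x33 → acc = 0x7E
  '9' = 0x39 → acc = 0x47
Checksum = 0x47.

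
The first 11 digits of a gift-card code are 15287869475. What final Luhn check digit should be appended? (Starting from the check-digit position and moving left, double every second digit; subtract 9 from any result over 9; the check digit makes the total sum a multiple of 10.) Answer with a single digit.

Partial digits right→left: 5 7 4 9 6 8 7 8 2 5 1
Double every second digit counting from the check-digit position (so the 1st, 3rd, 5th, ... of the partial from the right).
  doubled (with −9 where >9): 1 8 3 5 4 2 → sum 23
  kept as-is: 7 9 8 8 5 → sum 37
Total = 23 + 37 = 60.
Check digit = (10 − (60 mod 10)) mod 10 = 0.

0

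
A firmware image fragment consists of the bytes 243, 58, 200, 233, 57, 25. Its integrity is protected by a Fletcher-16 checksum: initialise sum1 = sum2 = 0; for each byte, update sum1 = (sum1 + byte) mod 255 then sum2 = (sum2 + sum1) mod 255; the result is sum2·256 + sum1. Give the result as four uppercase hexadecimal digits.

Running sums (mod 255):
  after byte 0 (243): sum1=243, sum2=243
  after byte 1 (58): sum1=46, sum2=34
  after byte 2 (200): sum1=246, sum2=25
  after byte 3 (233): sum1=224, sum2=249
  after byte 4 (57): sum1=26, sum2=20
  after byte 5 (25): sum1=51, sum2=71
Checksum = sum2·256 + sum1 = 71·256 + 51 = 18227 = 0x4733.

4733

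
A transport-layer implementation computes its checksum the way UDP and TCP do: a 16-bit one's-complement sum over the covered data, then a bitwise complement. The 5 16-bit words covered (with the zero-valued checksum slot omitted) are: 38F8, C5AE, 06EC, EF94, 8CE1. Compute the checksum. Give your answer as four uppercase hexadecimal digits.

One's-complement addition (fold any carry out of bit 15 back into bit 0):
  0x38F8 + 0xC5AE = 0x0FEA6
  0xFEA6 + 0x06EC = 0x10592 → wrap carry → 0x0593
  0x0593 + 0xEF94 = 0x0F527
  0xF527 + 0x8CE1 = 0x18208 → wrap carry → 0x8209
One's-complement sum = 0x8209.
Checksum = ~0x8209 & 0xFFFF = 0x7DF6.

7DF6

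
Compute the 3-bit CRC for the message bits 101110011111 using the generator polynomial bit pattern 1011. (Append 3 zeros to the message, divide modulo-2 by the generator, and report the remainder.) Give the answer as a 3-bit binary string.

Append 3 zeros: 101110011111000. Divide by 1011 (XOR where the leading bit is 1):
  pos 0: 1011 XOR 1011 = 0000
  pos 4: 1001 XOR 1011 = 0010
  pos 6: 1011 XOR 1011 = 0000
  pos 10: 1100 XOR 1011 = 0111
  pos 11: 1110 XOR 1011 = 0101
Remainder (last 3 bits) = 101. This is the CRC / FCS.

101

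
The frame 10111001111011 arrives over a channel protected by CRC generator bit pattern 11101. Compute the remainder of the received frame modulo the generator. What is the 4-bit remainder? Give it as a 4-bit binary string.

Modulo-2 division of 10111001111011 by 11101:
  pos 0: 10111 XOR 11101 = 01010
  pos 1: 10100 XOR 11101 = 01001
  pos 2: 10010 XOR 11101 = 01111
  pos 3: 11111 XOR 11101 = 00010
  pos 6: 10111 XOR 11101 = 01010
  pos 7: 10100 XOR 11101 = 01001
  pos 8: 10011 XOR 11101 = 01110
  pos 9: 11101 XOR 11101 = 00000
Remainder = 0000 (zero — the frame passes the CRC check).

0000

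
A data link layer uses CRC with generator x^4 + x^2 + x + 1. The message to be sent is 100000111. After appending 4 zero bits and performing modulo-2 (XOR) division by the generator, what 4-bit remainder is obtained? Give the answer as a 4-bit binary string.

Append 4 zeros: 1000001110000. Divide by 10111 (XOR where the leading bit is 1):
  pos 0: 10000 XOR 10111 = 00111
  pos 2: 11101 XOR 10111 = 01010
  pos 3: 10101 XOR 10111 = 00010
  pos 6: 10100 XOR 10111 = 00011
Remainder (last 4 bits) = 1100. This is the CRC / FCS.

1100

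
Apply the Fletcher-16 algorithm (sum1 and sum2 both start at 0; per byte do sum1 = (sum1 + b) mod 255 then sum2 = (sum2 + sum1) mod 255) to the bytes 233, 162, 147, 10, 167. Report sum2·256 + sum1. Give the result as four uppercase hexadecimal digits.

92D1

Running sums (mod 255):
  after byte 0 (233): sum1=233, sum2=233
  after byte 1 (162): sum1=140, sum2=118
  after byte 2 (147): sum1=32, sum2=150
  after byte 3 (10): sum1=42, sum2=192
  after byte 4 (167): sum1=209, sum2=146
Checksum = sum2·256 + sum1 = 146·256 + 209 = 37585 = 0x92D1.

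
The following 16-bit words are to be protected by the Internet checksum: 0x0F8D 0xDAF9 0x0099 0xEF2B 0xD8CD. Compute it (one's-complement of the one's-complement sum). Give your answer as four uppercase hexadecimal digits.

4CE6

One's-complement addition (fold any carry out of bit 15 back into bit 0):
  0x0F8D + 0xDAF9 = 0x0EA86
  0xEA86 + 0x0099 = 0x0EB1F
  0xEB1F + 0xEF2B = 0x1DA4A → wrap carry → 0xDA4B
  0xDA4B + 0xD8CD = 0x1B318 → wrap carry → 0xB319
One's-complement sum = 0xB319.
Checksum = ~0xB319 & 0xFFFF = 0x4CE6.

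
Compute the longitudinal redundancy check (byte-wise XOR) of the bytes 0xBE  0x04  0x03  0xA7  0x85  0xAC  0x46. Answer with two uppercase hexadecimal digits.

XOR the bytes together:
  start with 0xBE
  0xBE ⊕ 0x04 = 0xBA
  0xBA ⊕ 0x03 = 0xB9
  0xB9 ⊕ 0xA7 = 0x1E
  0x1E ⊕ 0x85 = 0x9B
  0x9B ⊕ 0xAC = 0x37
  0x37 ⊕ 0x46 = 0x71

71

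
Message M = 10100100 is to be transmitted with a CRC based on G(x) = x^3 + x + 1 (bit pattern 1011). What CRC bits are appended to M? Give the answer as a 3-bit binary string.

110

Append 3 zeros: 10100100000. Divide by 1011 (XOR where the leading bit is 1):
  pos 0: 1010 XOR 1011 = 0001
  pos 3: 1010 XOR 1011 = 0001
  pos 6: 1000 XOR 1011 = 0011
Remainder (last 3 bits) = 110. This is the CRC / FCS.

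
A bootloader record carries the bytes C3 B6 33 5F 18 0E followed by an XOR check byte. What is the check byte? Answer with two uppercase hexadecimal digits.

XOR the bytes together:
  start with 0xC3
  0xC3 ⊕ 0xB6 = 0x75
  0x75 ⊕ 0x33 = 0x46
  0x46 ⊕ 0x5F = 0x19
  0x19 ⊕ 0x18 = 0x01
  0x01 ⊕ 0x0E = 0x0F

0F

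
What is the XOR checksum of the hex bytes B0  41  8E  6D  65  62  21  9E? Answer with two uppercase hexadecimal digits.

XOR the bytes together:
  start with 0xB0
  0xB0 ⊕ 0x41 = 0xF1
  0xF1 ⊕ 0x8E = 0x7F
  0x7F ⊕ 0x6D = 0x12
  0x12 ⊕ 0x65 = 0x77
  0x77 ⊕ 0x62 = 0x15
  0x15 ⊕ 0x21 = 0x34
  0x34 ⊕ 0x9E = 0xAA

AA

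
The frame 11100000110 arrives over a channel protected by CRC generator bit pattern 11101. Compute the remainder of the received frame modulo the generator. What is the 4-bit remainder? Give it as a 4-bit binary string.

Modulo-2 division of 11100000110 by 11101:
  pos 0: 11100 XOR 11101 = 00001
  pos 4: 10001 XOR 11101 = 01100
  pos 5: 11001 XOR 11101 = 00100
Remainder = 1000 (nonzero — an error is detected).

1000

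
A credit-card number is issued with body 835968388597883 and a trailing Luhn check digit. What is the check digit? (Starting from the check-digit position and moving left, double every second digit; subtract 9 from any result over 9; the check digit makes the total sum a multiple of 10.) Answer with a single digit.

6

Partial digits right→left: 3 8 8 7 9 5 8 8 3 8 6 9 5 3 8
Double every second digit counting from the check-digit position (so the 1st, 3rd, 5th, ... of the partial from the right).
  doubled (with −9 where >9): 6 7 9 7 6 3 1 7 → sum 46
  kept as-is: 8 7 5 8 8 9 3 → sum 48
Total = 46 + 48 = 94.
Check digit = (10 − (94 mod 10)) mod 10 = 6.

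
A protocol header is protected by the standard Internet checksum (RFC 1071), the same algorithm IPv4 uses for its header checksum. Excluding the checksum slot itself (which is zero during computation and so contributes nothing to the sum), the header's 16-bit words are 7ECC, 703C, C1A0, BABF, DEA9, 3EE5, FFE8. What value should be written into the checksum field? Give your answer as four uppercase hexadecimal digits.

771E

One's-complement addition (fold any carry out of bit 15 back into bit 0):
  0x7ECC + 0x703C = 0x0EF08
  0xEF08 + 0xC1A0 = 0x1B0A8 → wrap carry → 0xB0A9
  0xB0A9 + 0xBABF = 0x16B68 → wrap carry → 0x6B69
  0x6B69 + 0xDEA9 = 0x14A12 → wrap carry → 0x4A13
  0x4A13 + 0x3EE5 = 0x088F8
  0x88F8 + 0xFFE8 = 0x188E0 → wrap carry → 0x88E1
One's-complement sum = 0x88E1.
Checksum = ~0x88E1 & 0xFFFF = 0x771E.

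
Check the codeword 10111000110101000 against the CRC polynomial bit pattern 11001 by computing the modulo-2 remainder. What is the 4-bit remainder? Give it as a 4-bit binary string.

Modulo-2 division of 10111000110101000 by 11001:
  pos 0: 10111 XOR 11001 = 01110
  pos 1: 11100 XOR 11001 = 00101
  pos 3: 10100 XOR 11001 = 01101
  pos 4: 11011 XOR 11001 = 00010
  pos 7: 10101 XOR 11001 = 01100
  pos 8: 11000 XOR 11001 = 00001
  pos 12: 11000 XOR 11001 = 00001
Remainder = 0001 (nonzero — an error is detected).

0001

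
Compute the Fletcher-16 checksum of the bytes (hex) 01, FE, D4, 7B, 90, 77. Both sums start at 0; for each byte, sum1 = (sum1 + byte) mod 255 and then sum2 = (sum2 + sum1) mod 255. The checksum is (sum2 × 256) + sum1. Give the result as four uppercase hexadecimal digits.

5F58

Running sums (mod 255):
  after byte 0 (01): sum1=1, sum2=1
  after byte 1 (FE): sum1=0, sum2=1
  after byte 2 (D4): sum1=212, sum2=213
  after byte 3 (7B): sum1=80, sum2=38
  after byte 4 (90): sum1=224, sum2=7
  after byte 5 (77): sum1=88, sum2=95
Checksum = sum2·256 + sum1 = 95·256 + 88 = 24408 = 0x5F58.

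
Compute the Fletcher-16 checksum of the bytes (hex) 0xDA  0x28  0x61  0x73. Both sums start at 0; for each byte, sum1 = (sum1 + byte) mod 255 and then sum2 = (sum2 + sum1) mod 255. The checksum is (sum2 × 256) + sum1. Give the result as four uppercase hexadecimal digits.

1AD7

Running sums (mod 255):
  after byte 0 (0xDA): sum1=218, sum2=218
  after byte 1 (0x28): sum1=3, sum2=221
  after byte 2 (0x61): sum1=100, sum2=66
  after byte 3 (0x73): sum1=215, sum2=26
Checksum = sum2·256 + sum1 = 26·256 + 215 = 6871 = 0x1AD7.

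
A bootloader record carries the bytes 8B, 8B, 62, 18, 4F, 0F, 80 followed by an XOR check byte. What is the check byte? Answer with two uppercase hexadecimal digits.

XOR the bytes together:
  start with 0x8B
  0x8B ⊕ 0x8B = 0x00
  0x00 ⊕ 0x62 = 0x62
  0x62 ⊕ 0x18 = 0x7A
  0x7A ⊕ 0x4F = 0x35
  0x35 ⊕ 0x0F = 0x3A
  0x3A ⊕ 0x80 = 0xBA

BA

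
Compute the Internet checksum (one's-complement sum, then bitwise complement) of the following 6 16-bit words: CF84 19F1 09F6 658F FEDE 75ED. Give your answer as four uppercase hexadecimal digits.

One's-complement addition (fold any carry out of bit 15 back into bit 0):
  0xCF84 + 0x19F1 = 0x0E975
  0xE975 + 0x09F6 = 0x0F36B
  0xF36B + 0x658F = 0x158FA → wrap carry → 0x58FB
  0x58FB + 0xFEDE = 0x157D9 → wrap carry → 0x57DA
  0x57DA + 0x75ED = 0x0CDC7
One's-complement sum = 0xCDC7.
Checksum = ~0xCDC7 & 0xFFFF = 0x3238.

3238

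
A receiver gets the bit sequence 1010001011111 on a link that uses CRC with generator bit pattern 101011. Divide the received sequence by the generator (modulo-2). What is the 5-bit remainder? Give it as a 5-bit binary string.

Modulo-2 division of 1010001011111 by 101011:
  pos 0: 101000 XOR 101011 = 000011
  pos 4: 111011 XOR 101011 = 010000
  pos 5: 100001 XOR 101011 = 001010
  pos 7: 101011 XOR 101011 = 000000
Remainder = 00000 (zero — the frame passes the CRC check).

00000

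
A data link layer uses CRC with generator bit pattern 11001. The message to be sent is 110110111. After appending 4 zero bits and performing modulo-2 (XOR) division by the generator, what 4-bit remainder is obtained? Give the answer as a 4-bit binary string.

Append 4 zeros: 1101101110000. Divide by 11001 (XOR where the leading bit is 1):
  pos 0: 11011 XOR 11001 = 00010
  pos 3: 10011 XOR 11001 = 01010
  pos 4: 10101 XOR 11001 = 01100
  pos 5: 11000 XOR 11001 = 00001
Remainder (last 4 bits) = 1000. This is the CRC / FCS.

1000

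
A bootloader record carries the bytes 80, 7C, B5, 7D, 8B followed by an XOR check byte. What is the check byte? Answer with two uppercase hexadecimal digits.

XOR the bytes together:
  start with 0x80
  0x80 ⊕ 0x7C = 0xFC
  0xFC ⊕ 0xB5 = 0x49
  0x49 ⊕ 0x7D = 0x34
  0x34 ⊕ 0x8B = 0xBF

BF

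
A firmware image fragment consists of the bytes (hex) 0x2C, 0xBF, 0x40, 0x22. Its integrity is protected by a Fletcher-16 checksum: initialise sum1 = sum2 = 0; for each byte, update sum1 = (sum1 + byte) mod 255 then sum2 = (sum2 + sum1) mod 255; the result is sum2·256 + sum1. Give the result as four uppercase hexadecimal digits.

Running sums (mod 255):
  after byte 0 (0x2C): sum1=44, sum2=44
  after byte 1 (0xBF): sum1=235, sum2=24
  after byte 2 (0x40): sum1=44, sum2=68
  after byte 3 (0x22): sum1=78, sum2=146
Checksum = sum2·256 + sum1 = 146·256 + 78 = 37454 = 0x924E.

924E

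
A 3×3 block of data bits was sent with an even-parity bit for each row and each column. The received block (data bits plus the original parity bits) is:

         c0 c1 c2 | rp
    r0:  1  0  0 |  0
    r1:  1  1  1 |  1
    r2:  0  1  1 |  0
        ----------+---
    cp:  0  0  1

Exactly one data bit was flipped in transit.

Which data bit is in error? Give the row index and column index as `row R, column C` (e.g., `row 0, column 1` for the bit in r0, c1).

Recompute each row's even parity and compare to rp:
  r0: data parity 1, sent rp 0 → mismatch
  r1: data parity 1, sent rp 1 → ok
  r2: data parity 0, sent rp 0 → ok
Recompute each column's even parity and compare to cp:
  c0: data parity 0, sent cp 0 → ok
  c1: data parity 0, sent cp 0 → ok
  c2: data parity 0, sent cp 1 → mismatch
Exactly one row (r0) and one column (c2) fail → the flipped bit is at their intersection.

row 0, column 2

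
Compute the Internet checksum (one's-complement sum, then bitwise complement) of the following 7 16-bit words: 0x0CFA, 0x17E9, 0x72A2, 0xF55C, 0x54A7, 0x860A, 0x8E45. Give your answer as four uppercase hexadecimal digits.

0A26

One's-complement addition (fold any carry out of bit 15 back into bit 0):
  0x0CFA + 0x17E9 = 0x024E3
  0x24E3 + 0x72A2 = 0x09785
  0x9785 + 0xF55C = 0x18CE1 → wrap carry → 0x8CE2
  0x8CE2 + 0x54A7 = 0x0E189
  0xE189 + 0x860A = 0x16793 → wrap carry → 0x6794
  0x6794 + 0x8E45 = 0x0F5D9
One's-complement sum = 0xF5D9.
Checksum = ~0xF5D9 & 0xFFFF = 0x0A26.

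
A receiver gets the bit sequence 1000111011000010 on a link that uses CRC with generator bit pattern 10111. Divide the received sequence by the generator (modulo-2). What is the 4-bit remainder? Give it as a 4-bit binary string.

0001

Modulo-2 division of 1000111011000010 by 10111:
  pos 0: 10001 XOR 10111 = 00110
  pos 2: 11011 XOR 10111 = 01100
  pos 3: 11000 XOR 10111 = 01111
  pos 4: 11111 XOR 10111 = 01000
  pos 5: 10001 XOR 10111 = 00110
  pos 7: 11000 XOR 10111 = 01111
  pos 8: 11110 XOR 10111 = 01001
  pos 9: 10010 XOR 10111 = 00101
  pos 11: 10110 XOR 10111 = 00001
Remainder = 0001 (nonzero — an error is detected).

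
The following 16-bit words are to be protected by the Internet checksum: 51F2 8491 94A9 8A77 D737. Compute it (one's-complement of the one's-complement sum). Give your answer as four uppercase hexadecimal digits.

3323

One's-complement addition (fold any carry out of bit 15 back into bit 0):
  0x51F2 + 0x8491 = 0x0D683
  0xD683 + 0x94A9 = 0x16B2C → wrap carry → 0x6B2D
  0x6B2D + 0x8A77 = 0x0F5A4
  0xF5A4 + 0xD737 = 0x1CCDB → wrap carry → 0xCCDC
One's-complement sum = 0xCCDC.
Checksum = ~0xCCDC & 0xFFFF = 0x3323.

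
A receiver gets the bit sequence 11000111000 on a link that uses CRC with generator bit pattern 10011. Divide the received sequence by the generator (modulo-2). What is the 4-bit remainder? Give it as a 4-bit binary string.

0000

Modulo-2 division of 11000111000 by 10011:
  pos 0: 11000 XOR 10011 = 01011
  pos 1: 10111 XOR 10011 = 00100
  pos 3: 10011 XOR 10011 = 00000
Remainder = 0000 (zero — the frame passes the CRC check).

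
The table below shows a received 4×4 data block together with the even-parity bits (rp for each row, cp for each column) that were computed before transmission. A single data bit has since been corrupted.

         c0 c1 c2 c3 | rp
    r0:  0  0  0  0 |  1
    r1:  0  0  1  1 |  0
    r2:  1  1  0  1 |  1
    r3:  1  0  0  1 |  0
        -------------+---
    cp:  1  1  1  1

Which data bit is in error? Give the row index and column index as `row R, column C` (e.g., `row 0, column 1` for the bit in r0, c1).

Recompute each row's even parity and compare to rp:
  r0: data parity 0, sent rp 1 → mismatch
  r1: data parity 0, sent rp 0 → ok
  r2: data parity 1, sent rp 1 → ok
  r3: data parity 0, sent rp 0 → ok
Recompute each column's even parity and compare to cp:
  c0: data parity 0, sent cp 1 → mismatch
  c1: data parity 1, sent cp 1 → ok
  c2: data parity 1, sent cp 1 → ok
  c3: data parity 1, sent cp 1 → ok
Exactly one row (r0) and one column (c0) fail → the flipped bit is at their intersection.

row 0, column 0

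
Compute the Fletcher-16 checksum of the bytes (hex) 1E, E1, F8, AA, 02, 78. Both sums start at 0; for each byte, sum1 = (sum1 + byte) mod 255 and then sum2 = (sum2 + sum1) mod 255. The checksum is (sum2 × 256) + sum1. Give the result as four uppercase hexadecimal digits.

Running sums (mod 255):
  after byte 0 (1E): sum1=30, sum2=30
  after byte 1 (E1): sum1=0, sum2=30
  after byte 2 (F8): sum1=248, sum2=23
  after byte 3 (AA): sum1=163, sum2=186
  after byte 4 (02): sum1=165, sum2=96
  after byte 5 (78): sum1=30, sum2=126
Checksum = sum2·256 + sum1 = 126·256 + 30 = 32286 = 0x7E1E.

7E1E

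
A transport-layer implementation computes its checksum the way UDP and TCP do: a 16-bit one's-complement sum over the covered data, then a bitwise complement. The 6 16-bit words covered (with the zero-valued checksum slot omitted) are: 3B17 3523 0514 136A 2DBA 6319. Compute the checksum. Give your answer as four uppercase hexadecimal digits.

E673

One's-complement addition (fold any carry out of bit 15 back into bit 0):
  0x3B17 + 0x3523 = 0x0703A
  0x703A + 0x0514 = 0x0754E
  0x754E + 0x136A = 0x088B8
  0x88B8 + 0x2DBA = 0x0B672
  0xB672 + 0x6319 = 0x1198B → wrap carry → 0x198C
One's-complement sum = 0x198C.
Checksum = ~0x198C & 0xFFFF = 0xE673.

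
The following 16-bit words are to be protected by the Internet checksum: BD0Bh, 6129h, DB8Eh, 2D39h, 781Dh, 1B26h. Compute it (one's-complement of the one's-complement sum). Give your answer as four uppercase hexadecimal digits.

One's-complement addition (fold any carry out of bit 15 back into bit 0):
  0xBD0B + 0x6129 = 0x11E34 → wrap carry → 0x1E35
  0x1E35 + 0xDB8E = 0x0F9C3
  0xF9C3 + 0x2D39 = 0x126FC → wrap carry → 0x26FD
  0x26FD + 0x781D = 0x09F1A
  0x9F1A + 0x1B26 = 0x0BA40
One's-complement sum = 0xBA40.
Checksum = ~0xBA40 & 0xFFFF = 0x45BF.

45BF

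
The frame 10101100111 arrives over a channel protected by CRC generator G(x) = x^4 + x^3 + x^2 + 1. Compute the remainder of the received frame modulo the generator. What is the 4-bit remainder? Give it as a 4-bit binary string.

0100

Modulo-2 division of 10101100111 by 11101:
  pos 0: 10101 XOR 11101 = 01000
  pos 1: 10001 XOR 11101 = 01100
  pos 2: 11000 XOR 11101 = 00101
  pos 4: 10101 XOR 11101 = 01000
  pos 5: 10001 XOR 11101 = 01100
  pos 6: 11001 XOR 11101 = 00100
Remainder = 0100 (nonzero — an error is detected).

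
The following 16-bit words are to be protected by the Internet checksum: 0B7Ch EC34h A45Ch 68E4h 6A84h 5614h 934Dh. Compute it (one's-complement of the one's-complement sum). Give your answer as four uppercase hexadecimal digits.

One's-complement addition (fold any carry out of bit 15 back into bit 0):
  0x0B7C + 0xEC34 = 0x0F7B0
  0xF7B0 + 0xA45C = 0x19C0C → wrap carry → 0x9C0D
  0x9C0D + 0x68E4 = 0x104F1 → wrap carry → 0x04F2
  0x04F2 + 0x6A84 = 0x06F76
  0x6F76 + 0x5614 = 0x0C58A
  0xC58A + 0x934D = 0x158D7 → wrap carry → 0x58D8
One's-complement sum = 0x58D8.
Checksum = ~0x58D8 & 0xFFFF = 0xA727.

A727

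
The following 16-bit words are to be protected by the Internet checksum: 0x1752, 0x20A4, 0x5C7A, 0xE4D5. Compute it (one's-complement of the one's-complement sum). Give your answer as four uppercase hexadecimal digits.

86B9

One's-complement addition (fold any carry out of bit 15 back into bit 0):
  0x1752 + 0x20A4 = 0x037F6
  0x37F6 + 0x5C7A = 0x09470
  0x9470 + 0xE4D5 = 0x17945 → wrap carry → 0x7946
One's-complement sum = 0x7946.
Checksum = ~0x7946 & 0xFFFF = 0x86B9.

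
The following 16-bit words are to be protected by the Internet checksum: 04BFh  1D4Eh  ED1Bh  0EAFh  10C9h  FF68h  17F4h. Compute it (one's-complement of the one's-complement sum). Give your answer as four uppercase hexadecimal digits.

One's-complement addition (fold any carry out of bit 15 back into bit 0):
  0x04BF + 0x1D4E = 0x0220D
  0x220D + 0xED1B = 0x10F28 → wrap carry → 0x0F29
  0x0F29 + 0x0EAF = 0x01DD8
  0x1DD8 + 0x10C9 = 0x02EA1
  0x2EA1 + 0xFF68 = 0x12E09 → wrap carry → 0x2E0A
  0x2E0A + 0x17F4 = 0x045FE
One's-complement sum = 0x45FE.
Checksum = ~0x45FE & 0xFFFF = 0xBA01.

BA01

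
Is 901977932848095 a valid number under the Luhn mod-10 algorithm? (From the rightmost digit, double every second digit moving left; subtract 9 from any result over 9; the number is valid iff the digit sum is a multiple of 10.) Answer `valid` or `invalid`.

From the right, keep odd positions and double even positions (subtract 9 from any doubled value over 9):
  doubled (positions 2,4,...): 9 7 7 6 5 9 0 → sum 43
  kept (positions 1,3,...): 5 0 4 2 9 7 1 9 → sum 37
Total = 80.
80 mod 10 = 0, so the number is valid.

valid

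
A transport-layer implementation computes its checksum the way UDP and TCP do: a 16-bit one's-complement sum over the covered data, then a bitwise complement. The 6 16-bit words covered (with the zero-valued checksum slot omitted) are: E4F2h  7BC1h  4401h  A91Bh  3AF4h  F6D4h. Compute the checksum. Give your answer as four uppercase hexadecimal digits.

One's-complement addition (fold any carry out of bit 15 back into bit 0):
  0xE4F2 + 0x7BC1 = 0x160B3 → wrap carry → 0x60B4
  0x60B4 + 0x4401 = 0x0A4B5
  0xA4B5 + 0xA91B = 0x14DD0 → wrap carry → 0x4DD1
  0x4DD1 + 0x3AF4 = 0x088C5
  0x88C5 + 0xF6D4 = 0x17F99 → wrap carry → 0x7F9A
One's-complement sum = 0x7F9A.
Checksum = ~0x7F9A & 0xFFFF = 0x8065.

8065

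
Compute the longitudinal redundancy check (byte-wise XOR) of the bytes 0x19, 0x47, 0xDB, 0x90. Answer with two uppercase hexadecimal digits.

15

XOR the bytes together:
  start with 0x19
  0x19 ⊕ 0x47 = 0x5E
  0x5E ⊕ 0xDB = 0x85
  0x85 ⊕ 0x90 = 0x15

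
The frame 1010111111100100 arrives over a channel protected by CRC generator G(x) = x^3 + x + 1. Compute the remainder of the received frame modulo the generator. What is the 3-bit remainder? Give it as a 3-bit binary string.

Modulo-2 division of 1010111111100100 by 1011:
  pos 0: 1010 XOR 1011 = 0001
  pos 3: 1111 XOR 1011 = 0100
  pos 4: 1001 XOR 1011 = 0010
  pos 6: 1011 XOR 1011 = 0000
  pos 10: 1001 XOR 1011 = 0010
  pos 12: 1000 XOR 1011 = 0011
Remainder = 011 (nonzero — an error is detected).

011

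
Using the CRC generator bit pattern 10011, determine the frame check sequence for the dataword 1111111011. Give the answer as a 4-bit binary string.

1010

Append 4 zeros: 11111110110000. Divide by 10011 (XOR where the leading bit is 1):
  pos 0: 11111 XOR 10011 = 01100
  pos 1: 11001 XOR 10011 = 01010
  pos 2: 10101 XOR 10011 = 00110
  pos 4: 11001 XOR 10011 = 01010
  pos 5: 10101 XOR 10011 = 00110
  pos 7: 11000 XOR 10011 = 01011
  pos 8: 10110 XOR 10011 = 00101
Remainder (last 4 bits) = 1010. This is the CRC / FCS.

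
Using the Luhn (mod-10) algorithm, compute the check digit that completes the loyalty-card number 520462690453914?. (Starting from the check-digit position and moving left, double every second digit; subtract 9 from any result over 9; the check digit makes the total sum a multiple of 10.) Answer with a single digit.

Partial digits right→left: 4 1 9 3 5 4 0 9 6 2 6 4 0 2 5
Double every second digit counting from the check-digit position (so the 1st, 3rd, 5th, ... of the partial from the right).
  doubled (with −9 where >9): 8 9 1 0 3 3 0 1 → sum 25
  kept as-is: 1 3 4 9 2 4 2 → sum 25
Total = 25 + 25 = 50.
Check digit = (10 − (50 mod 10)) mod 10 = 0.

0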